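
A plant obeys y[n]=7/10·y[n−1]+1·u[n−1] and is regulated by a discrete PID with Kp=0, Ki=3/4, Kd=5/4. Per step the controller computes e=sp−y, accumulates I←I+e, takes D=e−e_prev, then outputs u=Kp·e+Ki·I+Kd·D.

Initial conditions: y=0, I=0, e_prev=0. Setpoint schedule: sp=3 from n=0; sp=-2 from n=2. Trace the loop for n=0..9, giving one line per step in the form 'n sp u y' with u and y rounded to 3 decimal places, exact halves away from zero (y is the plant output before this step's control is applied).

0 3 6.000 0.000
1 3 -7.500 6.000
2 -2 6.350 -3.300
3 -2 -12.730 4.040
4 -2 19.799 -9.902
5 -2 -37.241 12.868
6 -2 62.273 -28.234
7 -2 -110.915 42.509
8 -2 191.467 -81.158
9 -2 -335.378 134.657

(exact arithmetic carried between steps; '≈' marks a value shown rounded to 6 d.p. or computed from one; I and e_prev carry over from the previous line; the table rounds u and y to 3 d.p., halves away from zero)
n=0: y=0, sp=3, e=sp−y=3; I=3, D=e−e_prev=3; u=0·3+3/4·3+5/4·3=6; next y=7/10·0+1·6=6
n=1: y=6, sp=3, e=sp−y=-3; I=0, D=e−e_prev=-6; u=0·(-3)+3/4·0+5/4·(-6)=-7.5; next y=7/10·6+1·(-7.5)=-3.3
n=2: y=-3.3, sp=-2, e=sp−y=1.3; I=1.3, D=e−e_prev=4.3; u=0·1.3+3/4·1.3+5/4·4.3=6.35; next y=7/10·(-3.3)+1·6.35=4.04
n=3: y=4.04, sp=-2, e=sp−y=-6.04; I=-4.74, D=e−e_prev=-7.34; u=0·(-6.04)+3/4·(-4.74)+5/4·(-7.34)=-12.73; next y=7/10·4.04+1·(-12.73)=-9.902
n=4: y=-9.902, sp=-2, e=sp−y=7.902; I=3.162, D=e−e_prev=13.942; u=0·7.902+3/4·3.162+5/4·13.942=19.799; next y=7/10·(-9.902)+1·19.799=12.8676
n=5: y=12.8676, sp=-2, e=sp−y=-14.8676; I=-11.7056, D=e−e_prev=-22.7696; u=0·(-14.8676)+3/4·(-11.7056)+5/4·(-22.7696)=-37.2412; next y=7/10·12.8676+1·(-37.2412)=-28.23388
n=6: y=-28.23388, sp=-2, e=sp−y=26.23388; I=14.52828, D=e−e_prev=41.10148; u=0·26.23388+3/4·14.52828+5/4·41.10148=62.27306; next y=7/10·(-28.23388)+1·62.27306=42.509344
n=7: y=42.509344, sp=-2, e=sp−y=-44.509344; I=-29.981064, D=e−e_prev=-70.743224; u=0·(-44.509344)+3/4·(-29.981064)+5/4·(-70.743224)=-110.914828; next y=7/10·42.509344+1·(-110.914828)≈-81.158287
n=8: y≈-81.158287, sp=-2, e=sp−y≈79.158287; I≈49.177223, D=e−e_prev≈123.667631; u=0·79.158287+3/4·49.177223+5/4·123.667631≈191.467456; next y=7/10·(-81.158287)+1·191.467456≈134.656655
n=9: y≈134.656655, sp=-2, e=sp−y≈-136.656655; I≈-87.479432, D=e−e_prev≈-215.814943; u=0·(-136.656655)+3/4·(-87.479432)+5/4·(-215.814943)≈-335.378252; next y=7/10·134.656655+1·(-335.378252)≈-241.118594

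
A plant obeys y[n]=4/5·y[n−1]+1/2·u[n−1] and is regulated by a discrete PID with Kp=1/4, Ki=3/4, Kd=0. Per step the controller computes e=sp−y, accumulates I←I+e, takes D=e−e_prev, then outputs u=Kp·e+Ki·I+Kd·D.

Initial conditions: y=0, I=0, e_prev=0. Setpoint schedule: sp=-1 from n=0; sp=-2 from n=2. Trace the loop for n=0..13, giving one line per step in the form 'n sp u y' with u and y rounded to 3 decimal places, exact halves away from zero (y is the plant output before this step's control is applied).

0 -1 -1.000 0.000
1 -1 -1.250 -0.500
2 -2 -2.100 -1.025
3 -2 -1.986 -1.870
4 -2 -1.465 -2.489
5 -2 -0.863 -2.724
6 -2 -0.434 -2.611
7 -2 -0.281 -2.305
8 -2 -0.373 -1.985
9 -2 -0.595 -1.774
10 -2 -0.822 -1.717
11 -2 -0.967 -1.784
12 -2 -1.002 -1.911
13 -2 -0.950 -2.030

(exact arithmetic carried between steps; '≈' marks a value shown rounded to 6 d.p. or computed from one; I and e_prev carry over from the previous line; the table rounds u and y to 3 d.p., halves away from zero)
n=0: y=0, sp=-1, e=sp−y=-1; I=-1, D=e−e_prev=-1; u=1/4·(-1)+3/4·(-1)+0·(-1)=-1; next y=4/5·0+1/2·(-1)=-0.5
n=1: y=-0.5, sp=-1, e=sp−y=-0.5; I=-1.5, D=e−e_prev=0.5; u=1/4·(-0.5)+3/4·(-1.5)+0·0.5=-1.25; next y=4/5·(-0.5)+1/2·(-1.25)=-1.025
n=2: y=-1.025, sp=-2, e=sp−y=-0.975; I=-2.475, D=e−e_prev=-0.475; u=1/4·(-0.975)+3/4·(-2.475)+0·(-0.475)=-2.1; next y=4/5·(-1.025)+1/2·(-2.1)=-1.87
n=3: y=-1.87, sp=-2, e=sp−y=-0.13; I=-2.605, D=e−e_prev=0.845; u=1/4·(-0.13)+3/4·(-2.605)+0·0.845=-1.98625; next y=4/5·(-1.87)+1/2·(-1.98625)=-2.489125
n=4: y=-2.489125, sp=-2, e=sp−y=0.489125; I=-2.115875, D=e−e_prev=0.619125; u=1/4·0.489125+3/4·(-2.115875)+0·0.619125=-1.464625; next y=4/5·(-2.489125)+1/2·(-1.464625)≈-2.723613
n=5: y≈-2.723613, sp=-2, e=sp−y≈0.723613; I≈-1.392263, D=e−e_prev≈0.234488; u=1/4·0.723613+3/4·(-1.392263)+0·0.234488≈-0.863294; next y=4/5·(-2.723613)+1/2·(-0.863294)≈-2.610537
n=6: y≈-2.610537, sp=-2, e=sp−y≈0.610537; I≈-0.781726, D=e−e_prev≈-0.113076; u=1/4·0.610537+3/4·(-0.781726)+0·(-0.113076)≈-0.43366; next y=4/5·(-2.610537)+1/2·(-0.43366)≈-2.305260
n=7: y≈-2.305260, sp=-2, e=sp−y≈0.305260; I≈-0.476466, D=e−e_prev≈-0.305277; u=1/4·0.305260+3/4·(-0.476466)+0·(-0.305277)≈-0.281035; next y=4/5·(-2.305260)+1/2·(-0.281035)≈-1.984725
n=8: y≈-1.984725, sp=-2, e=sp−y≈-0.015275; I≈-0.491741, D=e−e_prev≈-0.320535; u=1/4·(-0.015275)+3/4·(-0.491741)+0·(-0.320535)≈-0.372625; next y=4/5·(-1.984725)+1/2·(-0.372625)≈-1.774092
n=9: y≈-1.774092, sp=-2, e=sp−y≈-0.225908; I≈-0.717649, D=e−e_prev≈-0.210633; u=1/4·(-0.225908)+3/4·(-0.717649)+0·(-0.210633)≈-0.594714; next y=4/5·(-1.774092)+1/2·(-0.594714)≈-1.716631
n=10: y≈-1.716631, sp=-2, e=sp−y≈-0.283369; I≈-1.001018, D=e−e_prev≈-0.057462; u=1/4·(-0.283369)+3/4·(-1.001018)+0·(-0.057462)≈-0.821606; next y=4/5·(-1.716631)+1/2·(-0.821606)≈-1.784108
n=11: y≈-1.784108, sp=-2, e=sp−y≈-0.215892; I≈-1.216911, D=e−e_prev≈0.067477; u=1/4·(-0.215892)+3/4·(-1.216911)+0·0.067477≈-0.966656; next y=4/5·(-1.784108)+1/2·(-0.966656)≈-1.910614
n=12: y≈-1.910614, sp=-2, e=sp−y≈-0.089386; I≈-1.306297, D=e−e_prev≈0.126507; u=1/4·(-0.089386)+3/4·(-1.306297)+0·0.126507≈-1.002069; next y=4/5·(-1.910614)+1/2·(-1.002069)≈-2.029526
n=13: y≈-2.029526, sp=-2, e=sp−y≈0.029526; I≈-1.276771, D=e−e_prev≈0.118912; u=1/4·0.029526+3/4·(-1.276771)+0·0.118912≈-0.950197; next y=4/5·(-2.029526)+1/2·(-0.950197)≈-2.098719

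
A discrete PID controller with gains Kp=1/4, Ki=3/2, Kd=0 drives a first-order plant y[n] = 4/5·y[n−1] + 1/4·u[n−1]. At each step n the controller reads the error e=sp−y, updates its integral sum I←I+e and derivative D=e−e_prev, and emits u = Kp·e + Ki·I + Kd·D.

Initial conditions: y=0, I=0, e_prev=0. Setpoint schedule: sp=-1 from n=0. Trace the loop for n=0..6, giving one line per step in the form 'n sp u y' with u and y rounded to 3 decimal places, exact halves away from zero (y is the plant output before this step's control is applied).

0 -1 -1.750 0.000
1 -1 -2.484 -0.438
2 -1 -2.394 -0.971
3 -1 -1.730 -1.375
4 -1 -0.891 -1.533
5 -1 -0.239 -1.449
6 -1 0.032 -1.219

(exact arithmetic carried between steps; '≈' marks a value shown rounded to 6 d.p. or computed from one; I and e_prev carry over from the previous line; the table rounds u and y to 3 d.p., halves away from zero)
n=0: y=0, sp=-1, e=sp−y=-1; I=-1, D=e−e_prev=-1; u=1/4·(-1)+3/2·(-1)+0·(-1)=-1.75; next y=4/5·0+1/4·(-1.75)=-0.4375
n=1: y=-0.4375, sp=-1, e=sp−y=-0.5625; I=-1.5625, D=e−e_prev=0.4375; u=1/4·(-0.5625)+3/2·(-1.5625)+0·0.4375=-2.484375; next y=4/5·(-0.4375)+1/4·(-2.484375)≈-0.971094
n=2: y≈-0.971094, sp=-1, e=sp−y≈-0.028906; I≈-1.591406, D=e−e_prev≈0.533594; u=1/4·(-0.028906)+3/2·(-1.591406)+0·0.533594≈-2.394336; next y=4/5·(-0.971094)+1/4·(-2.394336)≈-1.375459
n=3: y≈-1.375459, sp=-1, e=sp−y≈0.375459; I≈-1.215947, D=e−e_prev≈0.404365; u=1/4·0.375459+3/2·(-1.215947)+0·0.404365≈-1.730056; next y=4/5·(-1.375459)+1/4·(-1.730056)≈-1.532881
n=4: y≈-1.532881, sp=-1, e=sp−y≈0.532881; I≈-0.683066, D=e−e_prev≈0.157422; u=1/4·0.532881+3/2·(-0.683066)+0·0.157422≈-0.891379; next y=4/5·(-1.532881)+1/4·(-0.891379)≈-1.449150
n=5: y≈-1.449150, sp=-1, e=sp−y≈0.449150; I≈-0.233916, D=e−e_prev≈-0.083732; u=1/4·0.449150+3/2·(-0.233916)+0·(-0.083732)≈-0.238587; next y=4/5·(-1.449150)+1/4·(-0.238587)≈-1.218967
n=6: y≈-1.218967, sp=-1, e=sp−y≈0.218967; I≈-0.014950, D=e−e_prev≈-0.230183; u=1/4·0.218967+3/2·(-0.014950)+0·(-0.230183)≈0.032317; next y=4/5·(-1.218967)+1/4·0.032317≈-0.967094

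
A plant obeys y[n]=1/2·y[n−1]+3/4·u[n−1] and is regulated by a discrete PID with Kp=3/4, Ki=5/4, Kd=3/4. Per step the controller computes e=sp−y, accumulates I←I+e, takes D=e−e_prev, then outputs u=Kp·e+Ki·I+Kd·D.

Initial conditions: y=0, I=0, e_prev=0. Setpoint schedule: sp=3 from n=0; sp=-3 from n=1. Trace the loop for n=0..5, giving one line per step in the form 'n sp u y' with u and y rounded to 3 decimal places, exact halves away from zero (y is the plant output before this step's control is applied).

0 3 8.250 0.000
1 -3 -23.766 6.188
2 -3 31.415 -14.730
3 -3 -54.658 16.196
4 -3 79.544 -32.896
5 -3 -129.196 43.210

(exact arithmetic carried between steps; '≈' marks a value shown rounded to 6 d.p. or computed from one; I and e_prev carry over from the previous line; the table rounds u and y to 3 d.p., halves away from zero)
n=0: y=0, sp=3, e=sp−y=3; I=3, D=e−e_prev=3; u=3/4·3+5/4·3+3/4·3=8.25; next y=1/2·0+3/4·8.25=6.1875
n=1: y=6.1875, sp=-3, e=sp−y=-9.1875; I=-6.1875, D=e−e_prev=-12.1875; u=3/4·(-9.1875)+5/4·(-6.1875)+3/4·(-12.1875)=-23.765625; next y=1/2·6.1875+3/4·(-23.765625)≈-14.730469
n=2: y≈-14.730469, sp=-3, e=sp−y≈11.730469; I≈5.542969, D=e−e_prev≈20.917969; u=3/4·11.730469+5/4·5.542969+3/4·20.917969≈31.415039; next y=1/2·(-14.730469)+3/4·31.415039≈16.196045
n=3: y≈16.196045, sp=-3, e=sp−y≈-19.196045; I≈-13.653076, D=e−e_prev≈-30.926514; u=3/4·(-19.196045)+5/4·(-13.653076)+3/4·(-30.926514)≈-54.658264; next y=1/2·16.196045+3/4·(-54.658264)≈-32.895676
n=4: y≈-32.895676, sp=-3, e=sp−y≈29.895676; I≈16.242599, D=e−e_prev≈49.091721; u=3/4·29.895676+5/4·16.242599+3/4·49.091721≈79.543797; next y=1/2·(-32.895676)+3/4·79.543797≈43.210010
n=5: y≈43.210010, sp=-3, e=sp−y≈-46.210010; I≈-29.967410, D=e−e_prev≈-76.105685; u=3/4·(-46.210010)+5/4·(-29.967410)+3/4·(-76.105685)≈-129.196034; next y=1/2·43.210010+3/4·(-129.196034)≈-75.292020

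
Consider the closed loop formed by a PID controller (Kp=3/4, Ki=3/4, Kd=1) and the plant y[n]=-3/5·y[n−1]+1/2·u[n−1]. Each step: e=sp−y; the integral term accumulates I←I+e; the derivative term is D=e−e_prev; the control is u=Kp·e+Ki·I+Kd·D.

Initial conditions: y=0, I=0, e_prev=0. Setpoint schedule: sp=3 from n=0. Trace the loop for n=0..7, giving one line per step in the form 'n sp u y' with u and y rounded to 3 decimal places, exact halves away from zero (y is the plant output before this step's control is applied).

0 3 7.500 0.000
1 3 -2.625 3.750
2 3 18.844 -3.563
3 3 -21.352 11.559
4 3 60.278 -17.611
5 3 -99.227 40.706
6 3 217.667 -74.037
7 3 -407.530 153.256

(exact arithmetic carried between steps; '≈' marks a value shown rounded to 6 d.p. or computed from one; I and e_prev carry over from the previous line; the table rounds u and y to 3 d.p., halves away from zero)
n=0: y=0, sp=3, e=sp−y=3; I=3, D=e−e_prev=3; u=3/4·3+3/4·3+1·3=7.5; next y=-3/5·0+1/2·7.5=3.75
n=1: y=3.75, sp=3, e=sp−y=-0.75; I=2.25, D=e−e_prev=-3.75; u=3/4·(-0.75)+3/4·2.25+1·(-3.75)=-2.625; next y=-3/5·3.75+1/2·(-2.625)=-3.5625
n=2: y=-3.5625, sp=3, e=sp−y=6.5625; I=8.8125, D=e−e_prev=7.3125; u=3/4·6.5625+3/4·8.8125+1·7.3125=18.84375; next y=-3/5·(-3.5625)+1/2·18.84375=11.559375
n=3: y=11.559375, sp=3, e=sp−y=-8.559375; I=0.253125, D=e−e_prev=-15.121875; u=3/4·(-8.559375)+3/4·0.253125+1·(-15.121875)≈-21.351563; next y=-3/5·11.559375+1/2·(-21.351563)≈-17.611406
n=4: y≈-17.611406, sp=3, e=sp−y≈20.611406; I≈20.864531, D=e−e_prev≈29.170781; u=3/4·20.611406+3/4·20.864531+1·29.170781≈60.277734; next y=-3/5·(-17.611406)+1/2·60.277734≈40.705711
n=5: y≈40.705711, sp=3, e=sp−y≈-37.705711; I≈-16.841180, D=e−e_prev≈-58.317117; u=3/4·(-37.705711)+3/4·(-16.841180)+1·(-58.317117)≈-99.227285; next y=-3/5·40.705711+1/2·(-99.227285)≈-74.037069
n=6: y≈-74.037069, sp=3, e=sp−y≈77.037069; I≈60.195889, D=e−e_prev≈114.742780; u=3/4·77.037069+3/4·60.195889+1·114.742780≈217.667499; next y=-3/5·(-74.037069)+1/2·217.667499≈153.255991
n=7: y≈153.255991, sp=3, e=sp−y≈-150.255991; I≈-90.060102, D=e−e_prev≈-227.293060; u=3/4·(-150.255991)+3/4·(-90.060102)+1·(-227.293060)≈-407.530130; next y=-3/5·153.255991+1/2·(-407.530130)≈-295.718659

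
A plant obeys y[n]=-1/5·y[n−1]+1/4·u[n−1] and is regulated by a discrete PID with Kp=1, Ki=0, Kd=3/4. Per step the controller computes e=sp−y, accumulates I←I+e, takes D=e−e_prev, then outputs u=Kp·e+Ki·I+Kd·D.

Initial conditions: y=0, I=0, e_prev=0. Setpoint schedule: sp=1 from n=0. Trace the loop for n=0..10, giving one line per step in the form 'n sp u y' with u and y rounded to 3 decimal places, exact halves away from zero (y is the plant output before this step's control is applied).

0 1 1.750 0.000
1 1 0.234 0.438
2 1 1.379 -0.029
3 1 0.365 0.350
4 1 1.226 0.021
5 1 0.487 0.302
6 1 1.119 0.061
7 1 0.578 0.268
8 1 1.042 0.091
9 1 0.644 0.242
10 1 0.985 0.113

(exact arithmetic carried between steps; '≈' marks a value shown rounded to 6 d.p. or computed from one; I and e_prev carry over from the previous line; the table rounds u and y to 3 d.p., halves away from zero)
n=0: y=0, sp=1, e=sp−y=1; I=1, D=e−e_prev=1; u=1·1+0·1+3/4·1=1.75; next y=-1/5·0+1/4·1.75=0.4375
n=1: y=0.4375, sp=1, e=sp−y=0.5625; I=1.5625, D=e−e_prev=-0.4375; u=1·0.5625+0·1.5625+3/4·(-0.4375)=0.234375; next y=-1/5·0.4375+1/4·0.234375≈-0.028906
n=2: y≈-0.028906, sp=1, e=sp−y≈1.028906; I≈2.591406, D=e−e_prev≈0.466406; u=1·1.028906+0·2.591406+3/4·0.466406≈1.378711; next y=-1/5·(-0.028906)+1/4·1.378711≈0.350459
n=3: y≈0.350459, sp=1, e=sp−y≈0.649541; I≈3.240947, D=e−e_prev≈-0.379365; u=1·0.649541+0·3.240947+3/4·(-0.379365)≈0.365017; next y=-1/5·0.350459+1/4·0.365017≈0.021162
n=4: y≈0.021162, sp=1, e=sp−y≈0.978838; I≈4.219785, D=e−e_prev≈0.329297; u=1·0.978838+0·4.219785+3/4·0.329297≈1.225810; next y=-1/5·0.021162+1/4·1.225810≈0.302220
n=5: y≈0.302220, sp=1, e=sp−y≈0.697780; I≈4.917565, D=e−e_prev≈-0.281058; u=1·0.697780+0·4.917565+3/4·(-0.281058)≈0.486987; next y=-1/5·0.302220+1/4·0.486987≈0.061303
n=6: y≈0.061303, sp=1, e=sp−y≈0.938697; I≈5.856262, D=e−e_prev≈0.240917; u=1·0.938697+0·5.856262+3/4·0.240917≈1.119385; next y=-1/5·0.061303+1/4·1.119385≈0.267586
n=7: y≈0.267586, sp=1, e=sp−y≈0.732414; I≈6.588676, D=e−e_prev≈-0.206283; u=1·0.732414+0·6.588676+3/4·(-0.206283)≈0.577702; next y=-1/5·0.267586+1/4·0.577702≈0.090908
n=8: y≈0.090908, sp=1, e=sp−y≈0.909092; I≈7.497768, D=e−e_prev≈0.176677; u=1·0.909092+0·7.497768+3/4·0.176677≈1.041600; next y=-1/5·0.090908+1/4·1.041600≈0.242218
n=9: y≈0.242218, sp=1, e=sp−y≈0.757782; I≈8.255550, D=e−e_prev≈-0.151310; u=1·0.757782+0·8.255550+3/4·(-0.151310)≈0.644299; next y=-1/5·0.242218+1/4·0.644299≈0.112631
n=10: y≈0.112631, sp=1, e=sp−y≈0.887369; I≈9.142919, D=e−e_prev≈0.129587; u=1·0.887369+0·9.142919+3/4·0.129587≈0.984559; next y=-1/5·0.112631+1/4·0.984559≈0.223614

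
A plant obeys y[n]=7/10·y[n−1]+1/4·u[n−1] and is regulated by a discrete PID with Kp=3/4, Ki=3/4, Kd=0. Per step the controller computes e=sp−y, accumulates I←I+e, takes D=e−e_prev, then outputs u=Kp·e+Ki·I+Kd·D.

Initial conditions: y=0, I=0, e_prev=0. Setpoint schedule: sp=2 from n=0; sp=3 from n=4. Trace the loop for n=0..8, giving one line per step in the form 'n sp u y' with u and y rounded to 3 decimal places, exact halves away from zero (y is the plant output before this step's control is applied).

0 2 3.000 0.000
1 2 3.375 0.750
2 2 3.384 1.369
3 2 3.205 1.804
4 3 4.462 2.064
5 3 4.419 2.560
6 3 4.244 2.897
7 3 4.033 3.089
8 3 3.844 3.171

(exact arithmetic carried between steps; '≈' marks a value shown rounded to 6 d.p. or computed from one; I and e_prev carry over from the previous line; the table rounds u and y to 3 d.p., halves away from zero)
n=0: y=0, sp=2, e=sp−y=2; I=2, D=e−e_prev=2; u=3/4·2+3/4·2+0·2=3; next y=7/10·0+1/4·3=0.75
n=1: y=0.75, sp=2, e=sp−y=1.25; I=3.25, D=e−e_prev=-0.75; u=3/4·1.25+3/4·3.25+0·(-0.75)=3.375; next y=7/10·0.75+1/4·3.375=1.36875
n=2: y=1.36875, sp=2, e=sp−y=0.63125; I=3.88125, D=e−e_prev=-0.61875; u=3/4·0.63125+3/4·3.88125+0·(-0.61875)=3.384375; next y=7/10·1.36875+1/4·3.384375≈1.804219
n=3: y≈1.804219, sp=2, e=sp−y≈0.195781; I≈4.077031, D=e−e_prev≈-0.435469; u=3/4·0.195781+3/4·4.077031+0·(-0.435469)≈3.204609; next y=7/10·1.804219+1/4·3.204609≈2.064105
n=4: y≈2.064105, sp=3, e=sp−y≈0.935895; I≈5.012926, D=e−e_prev≈0.740113; u=3/4·0.935895+3/4·5.012926+0·0.740113≈4.461615; next y=7/10·2.064105+1/4·4.461615≈2.560278
n=5: y≈2.560278, sp=3, e=sp−y≈0.439722; I≈5.452648, D=e−e_prev≈-0.496172; u=3/4·0.439722+3/4·5.452648+0·(-0.496172)≈4.419278; next y=7/10·2.560278+1/4·4.419278≈2.897014
n=6: y≈2.897014, sp=3, e=sp−y≈0.102986; I≈5.555634, D=e−e_prev≈-0.336736; u=3/4·0.102986+3/4·5.555634+0·(-0.336736)≈4.243965; next y=7/10·2.897014+1/4·4.243965≈3.088901
n=7: y≈3.088901, sp=3, e=sp−y≈-0.088901; I≈5.466733, D=e−e_prev≈-0.191887; u=3/4·(-0.088901)+3/4·5.466733+0·(-0.191887)≈4.033374; next y=7/10·3.088901+1/4·4.033374≈3.170574
n=8: y≈3.170574, sp=3, e=sp−y≈-0.170574; I≈5.296159, D=e−e_prev≈-0.081673; u=3/4·(-0.170574)+3/4·5.296159+0·(-0.081673)≈3.844189; next y=7/10·3.170574+1/4·3.844189≈3.180449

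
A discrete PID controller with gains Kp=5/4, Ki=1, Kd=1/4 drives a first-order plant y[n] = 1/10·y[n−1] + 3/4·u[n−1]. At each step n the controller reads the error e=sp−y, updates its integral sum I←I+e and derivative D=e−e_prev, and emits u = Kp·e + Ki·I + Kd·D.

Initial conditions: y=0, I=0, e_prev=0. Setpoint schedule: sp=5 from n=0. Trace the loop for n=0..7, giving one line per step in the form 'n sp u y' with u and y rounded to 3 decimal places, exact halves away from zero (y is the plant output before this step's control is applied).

(exact arithmetic carried between steps; '≈' marks a value shown rounded to 6 d.p. or computed from one; I and e_prev carry over from the previous line; the table rounds u and y to 3 d.p., halves away from zero)
n=0: y=0, sp=5, e=sp−y=5; I=5, D=e−e_prev=5; u=5/4·5+1·5+1/4·5=12.5; next y=1/10·0+3/4·12.5=9.375
n=1: y=9.375, sp=5, e=sp−y=-4.375; I=0.625, D=e−e_prev=-9.375; u=5/4·(-4.375)+1·0.625+1/4·(-9.375)=-7.1875; next y=1/10·9.375+3/4·(-7.1875)=-4.453125
n=2: y=-4.453125, sp=5, e=sp−y=9.453125; I=10.078125, D=e−e_prev=13.828125; u=5/4·9.453125+1·10.078125+1/4·13.828125≈25.351563; next y=1/10·(-4.453125)+3/4·25.351563≈18.568359
n=3: y≈18.568359, sp=5, e=sp−y≈-13.568359; I≈-3.490234, D=e−e_prev≈-23.021484; u=5/4·(-13.568359)+1·(-3.490234)+1/4·(-23.021484)≈-26.206055; next y=1/10·18.568359+3/4·(-26.206055)≈-17.797705
n=4: y≈-17.797705, sp=5, e=sp−y≈22.797705; I≈19.307471, D=e−e_prev≈36.366064; u=5/4·22.797705+1·19.307471+1/4·36.366064≈56.896118; next y=1/10·(-17.797705)+3/4·56.896118≈40.892318
n=5: y≈40.892318, sp=5, e=sp−y≈-35.892318; I≈-16.584847, D=e−e_prev≈-58.690023; u=5/4·(-35.892318)+1·(-16.584847)+1/4·(-58.690023)≈-76.122751; next y=1/10·40.892318+3/4·(-76.122751)≈-53.002831
n=6: y≈-53.002831, sp=5, e=sp−y≈58.002831; I≈41.417984, D=e−e_prev≈93.895149; u=5/4·58.002831+1·41.417984+1/4·93.895149≈137.395310; next y=1/10·(-53.002831)+3/4·137.395310≈97.746200
n=7: y≈97.746200, sp=5, e=sp−y≈-92.746200; I≈-51.328216, D=e−e_prev≈-150.749031; u=5/4·(-92.746200)+1·(-51.328216)+1/4·(-150.749031)≈-204.948223; next y=1/10·97.746200+3/4·(-204.948223)≈-143.936547

0 5 12.500 0.000
1 5 -7.188 9.375
2 5 25.352 -4.453
3 5 -26.206 18.568
4 5 56.896 -17.798
5 5 -76.123 40.892
6 5 137.395 -53.003
7 5 -204.948 97.746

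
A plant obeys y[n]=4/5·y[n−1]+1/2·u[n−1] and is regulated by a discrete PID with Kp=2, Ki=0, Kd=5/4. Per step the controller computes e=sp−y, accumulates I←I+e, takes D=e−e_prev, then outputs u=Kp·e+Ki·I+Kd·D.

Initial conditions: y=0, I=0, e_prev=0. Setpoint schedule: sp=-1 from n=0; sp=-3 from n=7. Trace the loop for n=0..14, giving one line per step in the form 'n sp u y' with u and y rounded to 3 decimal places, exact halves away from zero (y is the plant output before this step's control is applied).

0 -1 -3.250 0.000
1 -1 3.281 -1.625
2 -1 -5.138 0.341
3 -1 5.890 -2.297
4 -1 -8.471 1.108
5 -1 10.269 -3.349
6 -1 -14.166 2.455
7 -3 11.206 -5.119
8 -3 -17.299 1.508
9 -3 20.075 -7.443
10 -3 -28.573 4.083
11 -3 34.920 -11.020
12 -3 -47.867 8.644
13 -3 60.115 -17.019
14 -3 -80.712 16.443

(exact arithmetic carried between steps; '≈' marks a value shown rounded to 6 d.p. or computed from one; I and e_prev carry over from the previous line; the table rounds u and y to 3 d.p., halves away from zero)
n=0: y=0, sp=-1, e=sp−y=-1; I=-1, D=e−e_prev=-1; u=2·(-1)+0·(-1)+5/4·(-1)=-3.25; next y=4/5·0+1/2·(-3.25)=-1.625
n=1: y=-1.625, sp=-1, e=sp−y=0.625; I=-0.375, D=e−e_prev=1.625; u=2·0.625+0·(-0.375)+5/4·1.625=3.28125; next y=4/5·(-1.625)+1/2·3.28125=0.340625
n=2: y=0.340625, sp=-1, e=sp−y=-1.340625; I=-1.715625, D=e−e_prev=-1.965625; u=2·(-1.340625)+0·(-1.715625)+5/4·(-1.965625)≈-5.138281; next y=4/5·0.340625+1/2·(-5.138281)≈-2.296641
n=3: y≈-2.296641, sp=-1, e=sp−y≈1.296641; I≈-0.418984, D=e−e_prev≈2.637266; u=2·1.296641+0·(-0.418984)+5/4·2.637266≈5.889863; next y=4/5·(-2.296641)+1/2·5.889863≈1.107619
n=4: y≈1.107619, sp=-1, e=sp−y≈-2.107619; I≈-2.526604, D=e−e_prev≈-3.404260; u=2·(-2.107619)+0·(-2.526604)+5/4·(-3.404260)≈-8.470563; next y=4/5·1.107619+1/2·(-8.470563)≈-3.349186
n=5: y≈-3.349186, sp=-1, e=sp−y≈2.349186; I≈-0.177417, D=e−e_prev≈4.456805; u=2·2.349186+0·(-0.177417)+5/4·4.456805≈10.269379; next y=4/5·(-3.349186)+1/2·10.269379≈2.455341
n=6: y≈2.455341, sp=-1, e=sp−y≈-3.455341; I≈-3.632758, D=e−e_prev≈-5.804527; u=2·(-3.455341)+0·(-3.632758)+5/4·(-5.804527)≈-14.166340; next y=4/5·2.455341+1/2·(-14.166340)≈-5.118897
n=7: y≈-5.118897, sp=-3, e=sp−y≈2.118897; I≈-1.513861, D=e−e_prev≈5.574238; u=2·2.118897+0·(-1.513861)+5/4·5.574238≈11.205592; next y=4/5·(-5.118897)+1/2·11.205592≈1.507678
n=8: y≈1.507678, sp=-3, e=sp−y≈-4.507678; I≈-6.021539, D=e−e_prev≈-6.626575; u=2·(-4.507678)+0·(-6.021539)+5/4·(-6.626575)≈-17.298576; next y=4/5·1.507678+1/2·(-17.298576)≈-7.443145
n=9: y≈-7.443145, sp=-3, e=sp−y≈4.443145; I≈-1.578393, D=e−e_prev≈8.950823; u=2·4.443145+0·(-1.578393)+5/4·8.950823≈20.074820; next y=4/5·(-7.443145)+1/2·20.074820≈4.082894
n=10: y≈4.082894, sp=-3, e=sp−y≈-7.082894; I≈-8.661287, D=e−e_prev≈-11.526039; u=2·(-7.082894)+0·(-8.661287)+5/4·(-11.526039)≈-28.573336; next y=4/5·4.082894+1/2·(-28.573336)≈-11.020353
n=11: y≈-11.020353, sp=-3, e=sp−y≈8.020353; I≈-0.640934, D=e−e_prev≈15.103247; u=2·8.020353+0·(-0.640934)+5/4·15.103247≈34.919765; next y=4/5·(-11.020353)+1/2·34.919765≈8.643600
n=12: y≈8.643600, sp=-3, e=sp−y≈-11.643600; I≈-12.284534, D=e−e_prev≈-19.663953; u=2·(-11.643600)+0·(-12.284534)+5/4·(-19.663953)≈-47.867141; next y=4/5·8.643600+1/2·(-47.867141)≈-17.018691
n=13: y≈-17.018691, sp=-3, e=sp−y≈14.018691; I≈1.734157, D=e−e_prev≈25.662291; u=2·14.018691+0·1.734157+5/4·25.662291≈60.115244; next y=4/5·(-17.018691)+1/2·60.115244≈16.442670
n=14: y≈16.442670, sp=-3, e=sp−y≈-19.442670; I≈-17.708513, D=e−e_prev≈-33.461360; u=2·(-19.442670)+0·(-17.708513)+5/4·(-33.461360)≈-80.712040; next y=4/5·16.442670+1/2·(-80.712040)≈-27.201884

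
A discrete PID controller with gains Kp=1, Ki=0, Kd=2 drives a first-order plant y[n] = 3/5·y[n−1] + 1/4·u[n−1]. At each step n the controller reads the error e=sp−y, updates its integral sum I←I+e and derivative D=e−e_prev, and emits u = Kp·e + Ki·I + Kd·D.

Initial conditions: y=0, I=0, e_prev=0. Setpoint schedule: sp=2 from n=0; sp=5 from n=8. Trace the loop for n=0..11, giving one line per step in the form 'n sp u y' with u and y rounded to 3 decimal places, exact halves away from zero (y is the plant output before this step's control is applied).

(exact arithmetic carried between steps; '≈' marks a value shown rounded to 6 d.p. or computed from one; I and e_prev carry over from the previous line; the table rounds u and y to 3 d.p., halves away from zero)
n=0: y=0, sp=2, e=sp−y=2; I=2, D=e−e_prev=2; u=1·2+0·2+2·2=6; next y=3/5·0+1/4·6=1.5
n=1: y=1.5, sp=2, e=sp−y=0.5; I=2.5, D=e−e_prev=-1.5; u=1·0.5+0·2.5+2·(-1.5)=-2.5; next y=3/5·1.5+1/4·(-2.5)=0.275
n=2: y=0.275, sp=2, e=sp−y=1.725; I=4.225, D=e−e_prev=1.225; u=1·1.725+0·4.225+2·1.225=4.175; next y=3/5·0.275+1/4·4.175=1.20875
n=3: y=1.20875, sp=2, e=sp−y=0.79125; I=5.01625, D=e−e_prev=-0.93375; u=1·0.79125+0·5.01625+2·(-0.93375)=-1.07625; next y=3/5·1.20875+1/4·(-1.07625)≈0.456188
n=4: y≈0.456188, sp=2, e=sp−y≈1.543813; I≈6.560063, D=e−e_prev≈0.752563; u=1·1.543813+0·6.560063+2·0.752563≈3.048938; next y=3/5·0.456188+1/4·3.048938≈1.035947
n=5: y≈1.035947, sp=2, e=sp−y≈0.964053; I≈7.524116, D=e−e_prev≈-0.579759; u=1·0.964053+0·7.524116+2·(-0.579759)≈-0.195466; next y=3/5·1.035947+1/4·(-0.195466)≈0.572702
n=6: y≈0.572702, sp=2, e=sp−y≈1.427298; I≈8.951414, D=e−e_prev≈0.463245; u=1·1.427298+0·8.951414+2·0.463245≈2.353789; next y=3/5·0.572702+1/4·2.353789≈0.932068
n=7: y≈0.932068, sp=2, e=sp−y≈1.067932; I≈10.019346, D=e−e_prev≈-0.359366; u=1·1.067932+0·10.019346+2·(-0.359366)≈0.349199; next y=3/5·0.932068+1/4·0.349199≈0.646541
n=8: y≈0.646541, sp=5, e=sp−y≈4.353459; I≈14.372805, D=e−e_prev≈3.285528; u=1·4.353459+0·14.372805+2·3.285528≈10.924514; next y=3/5·0.646541+1/4·10.924514≈3.119053
n=9: y≈3.119053, sp=5, e=sp−y≈1.880947; I≈16.253752, D=e−e_prev≈-2.472512; u=1·1.880947+0·16.253752+2·(-2.472512)≈-3.064078; next y=3/5·3.119053+1/4·(-3.064078)≈1.105412
n=10: y≈1.105412, sp=5, e=sp−y≈3.894588; I≈20.148340, D=e−e_prev≈2.013641; u=1·3.894588+0·20.148340+2·2.013641≈7.921869; next y=3/5·1.105412+1/4·7.921869≈2.643715
n=11: y≈2.643715, sp=5, e=sp−y≈2.356285; I≈22.504625, D=e−e_prev≈-1.538302; u=1·2.356285+0·22.504625+2·(-1.538302)≈-0.720319; next y=3/5·2.643715+1/4·(-0.720319)≈1.406149

0 2 6.000 0.000
1 2 -2.500 1.500
2 2 4.175 0.275
3 2 -1.076 1.209
4 2 3.049 0.456
5 2 -0.195 1.036
6 2 2.354 0.573
7 2 0.349 0.932
8 5 10.925 0.647
9 5 -3.064 3.119
10 5 7.922 1.105
11 5 -0.720 2.644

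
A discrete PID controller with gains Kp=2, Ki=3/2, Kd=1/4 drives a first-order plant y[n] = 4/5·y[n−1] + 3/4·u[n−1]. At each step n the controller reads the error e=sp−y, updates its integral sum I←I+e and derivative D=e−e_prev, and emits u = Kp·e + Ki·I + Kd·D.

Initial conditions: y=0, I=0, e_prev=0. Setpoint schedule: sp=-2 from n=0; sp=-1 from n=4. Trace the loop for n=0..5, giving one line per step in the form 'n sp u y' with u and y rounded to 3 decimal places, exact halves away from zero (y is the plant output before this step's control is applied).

(exact arithmetic carried between steps; '≈' marks a value shown rounded to 6 d.p. or computed from one; I and e_prev carry over from the previous line; the table rounds u and y to 3 d.p., halves away from zero)
n=0: y=0, sp=-2, e=sp−y=-2; I=-2, D=e−e_prev=-2; u=2·(-2)+3/2·(-2)+1/4·(-2)=-7.5; next y=4/5·0+3/4·(-7.5)=-5.625
n=1: y=-5.625, sp=-2, e=sp−y=3.625; I=1.625, D=e−e_prev=5.625; u=2·3.625+3/2·1.625+1/4·5.625=11.09375; next y=4/5·(-5.625)+3/4·11.09375≈3.820313
n=2: y≈3.820313, sp=-2, e=sp−y≈-5.820313; I≈-4.195313, D=e−e_prev≈-9.445313; u=2·(-5.820313)+3/2·(-4.195313)+1/4·(-9.445313)≈-20.294922; next y=4/5·3.820313+3/4·(-20.294922)≈-12.164941
n=3: y≈-12.164941, sp=-2, e=sp−y≈10.164941; I≈5.969629, D=e−e_prev≈15.985254; u=2·10.164941+3/2·5.969629+1/4·15.985254≈33.280640; next y=4/5·(-12.164941)+3/4·33.280640≈15.228527
n=4: y≈15.228527, sp=-1, e=sp−y≈-16.228527; I≈-10.258898, D=e−e_prev≈-26.393468; u=2·(-16.228527)+3/2·(-10.258898)+1/4·(-26.393468)≈-54.443767; next y=4/5·15.228527+3/4·(-54.443767)≈-28.650004
n=5: y≈-28.650004, sp=-1, e=sp−y≈27.650004; I≈17.391106, D=e−e_prev≈43.878530; u=2·27.650004+3/2·17.391106+1/4·43.878530≈92.356299; next y=4/5·(-28.650004)+3/4·92.356299≈46.347221

0 -2 -7.500 0.000
1 -2 11.094 -5.625
2 -2 -20.295 3.820
3 -2 33.281 -12.165
4 -1 -54.444 15.229
5 -1 92.356 -28.650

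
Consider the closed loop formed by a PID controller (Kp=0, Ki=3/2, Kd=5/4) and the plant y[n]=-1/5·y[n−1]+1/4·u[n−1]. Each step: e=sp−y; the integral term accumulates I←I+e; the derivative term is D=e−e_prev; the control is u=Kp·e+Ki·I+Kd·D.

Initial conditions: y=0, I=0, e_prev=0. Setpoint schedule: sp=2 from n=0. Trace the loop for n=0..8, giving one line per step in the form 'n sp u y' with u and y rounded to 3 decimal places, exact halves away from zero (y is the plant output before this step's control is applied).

0 2 5.500 0.000
1 2 2.219 1.375
2 2 7.887 0.280
3 2 4.599 1.916
4 2 9.931 0.767
5 2 6.047 2.329
6 2 11.036 1.046
7 2 6.727 2.550
8 2 11.572 1.172

(exact arithmetic carried between steps; '≈' marks a value shown rounded to 6 d.p. or computed from one; I and e_prev carry over from the previous line; the table rounds u and y to 3 d.p., halves away from zero)
n=0: y=0, sp=2, e=sp−y=2; I=2, D=e−e_prev=2; u=0·2+3/2·2+5/4·2=5.5; next y=-1/5·0+1/4·5.5=1.375
n=1: y=1.375, sp=2, e=sp−y=0.625; I=2.625, D=e−e_prev=-1.375; u=0·0.625+3/2·2.625+5/4·(-1.375)=2.21875; next y=-1/5·1.375+1/4·2.21875≈0.279688
n=2: y≈0.279688, sp=2, e=sp−y≈1.720313; I≈4.345313, D=e−e_prev≈1.095313; u=0·1.720313+3/2·4.345313+5/4·1.095313≈7.887109; next y=-1/5·0.279688+1/4·7.887109≈1.915840
n=3: y≈1.915840, sp=2, e=sp−y≈0.084160; I≈4.429473, D=e−e_prev≈-1.636152; u=0·0.084160+3/2·4.429473+5/4·(-1.636152)≈4.599019; next y=-1/5·1.915840+1/4·4.599019≈0.766587
n=4: y≈0.766587, sp=2, e=sp−y≈1.233413; I≈5.662886, D=e−e_prev≈1.149253; u=0·1.233413+3/2·5.662886+5/4·1.149253≈9.930895; next y=-1/5·0.766587+1/4·9.930895≈2.329407
n=5: y≈2.329407, sp=2, e=sp−y≈-0.329407; I≈5.333479, D=e−e_prev≈-1.562820; u=0·(-0.329407)+3/2·5.333479+5/4·(-1.562820)≈6.046694; next y=-1/5·2.329407+1/4·6.046694≈1.045792
n=6: y≈1.045792, sp=2, e=sp−y≈0.954208; I≈6.287687, D=e−e_prev≈1.283614; u=0·0.954208+3/2·6.287687+5/4·1.283614≈11.036049; next y=-1/5·1.045792+1/4·11.036049≈2.549854
n=7: y≈2.549854, sp=2, e=sp−y≈-0.549854; I≈5.737833, D=e−e_prev≈-1.504061; u=0·(-0.549854)+3/2·5.737833+5/4·(-1.504061)≈6.726673; next y=-1/5·2.549854+1/4·6.726673≈1.171698
n=8: y≈1.171698, sp=2, e=sp−y≈0.828302; I≈6.566136, D=e−e_prev≈1.378156; u=0·0.828302+3/2·6.566136+5/4·1.378156≈11.571899; next y=-1/5·1.171698+1/4·11.571899≈2.658635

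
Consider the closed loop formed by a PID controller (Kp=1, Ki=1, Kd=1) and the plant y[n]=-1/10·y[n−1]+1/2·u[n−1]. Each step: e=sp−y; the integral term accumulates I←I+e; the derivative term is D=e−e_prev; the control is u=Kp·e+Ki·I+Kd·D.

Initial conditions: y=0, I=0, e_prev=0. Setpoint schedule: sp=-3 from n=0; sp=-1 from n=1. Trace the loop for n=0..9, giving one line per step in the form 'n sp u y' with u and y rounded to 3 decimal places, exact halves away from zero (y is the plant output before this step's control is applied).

(exact arithmetic carried between steps; '≈' marks a value shown rounded to 6 d.p. or computed from one; I and e_prev carry over from the previous line; the table rounds u and y to 3 d.p., halves away from zero)
n=0: y=0, sp=-3, e=sp−y=-3; I=-3, D=e−e_prev=-3; u=1·(-3)+1·(-3)+1·(-3)=-9; next y=-1/10·0+1/2·(-9)=-4.5
n=1: y=-4.5, sp=-1, e=sp−y=3.5; I=0.5, D=e−e_prev=6.5; u=1·3.5+1·0.5+1·6.5=10.5; next y=-1/10·(-4.5)+1/2·10.5=5.7
n=2: y=5.7, sp=-1, e=sp−y=-6.7; I=-6.2, D=e−e_prev=-10.2; u=1·(-6.7)+1·(-6.2)+1·(-10.2)=-23.1; next y=-1/10·5.7+1/2·(-23.1)=-12.12
n=3: y=-12.12, sp=-1, e=sp−y=11.12; I=4.92, D=e−e_prev=17.82; u=1·11.12+1·4.92+1·17.82=33.86; next y=-1/10·(-12.12)+1/2·33.86=18.142
n=4: y=18.142, sp=-1, e=sp−y=-19.142; I=-14.222, D=e−e_prev=-30.262; u=1·(-19.142)+1·(-14.222)+1·(-30.262)=-63.626; next y=-1/10·18.142+1/2·(-63.626)=-33.6272
n=5: y=-33.6272, sp=-1, e=sp−y=32.6272; I=18.4052, D=e−e_prev=51.7692; u=1·32.6272+1·18.4052+1·51.7692=102.8016; next y=-1/10·(-33.6272)+1/2·102.8016=54.76352
n=6: y=54.76352, sp=-1, e=sp−y=-55.76352; I=-37.35832, D=e−e_prev=-88.39072; u=1·(-55.76352)+1·(-37.35832)+1·(-88.39072)=-181.51256; next y=-1/10·54.76352+1/2·(-181.51256)=-96.232632
n=7: y=-96.232632, sp=-1, e=sp−y=95.232632; I=57.874312, D=e−e_prev=150.996152; u=1·95.232632+1·57.874312+1·150.996152=304.103096; next y=-1/10·(-96.232632)+1/2·304.103096≈161.674811
n=8: y≈161.674811, sp=-1, e=sp−y≈-162.674811; I≈-104.800499, D=e−e_prev≈-257.907443; u=1·(-162.674811)+1·(-104.800499)+1·(-257.907443)≈-525.382754; next y=-1/10·161.674811+1/2·(-525.382754)≈-278.858858
n=9: y≈-278.858858, sp=-1, e=sp−y≈277.858858; I≈173.058359, D=e−e_prev≈440.533669; u=1·277.858858+1·173.058359+1·440.533669≈891.450886; next y=-1/10·(-278.858858)+1/2·891.450886≈473.611329

0 -3 -9.000 0.000
1 -1 10.500 -4.500
2 -1 -23.100 5.700
3 -1 33.860 -12.120
4 -1 -63.626 18.142
5 -1 102.802 -33.627
6 -1 -181.513 54.764
7 -1 304.103 -96.233
8 -1 -525.383 161.675
9 -1 891.451 -278.859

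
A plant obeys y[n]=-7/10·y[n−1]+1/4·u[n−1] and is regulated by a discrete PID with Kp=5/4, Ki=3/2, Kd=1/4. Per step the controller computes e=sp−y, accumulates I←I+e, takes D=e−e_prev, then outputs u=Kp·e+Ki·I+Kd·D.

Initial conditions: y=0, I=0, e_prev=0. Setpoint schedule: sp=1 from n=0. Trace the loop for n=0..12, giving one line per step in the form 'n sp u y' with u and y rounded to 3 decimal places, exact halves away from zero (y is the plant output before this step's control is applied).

(exact arithmetic carried between steps; '≈' marks a value shown rounded to 6 d.p. or computed from one; I and e_prev carry over from the previous line; the table rounds u and y to 3 d.p., halves away from zero)
n=0: y=0, sp=1, e=sp−y=1; I=1, D=e−e_prev=1; u=5/4·1+3/2·1+1/4·1=3; next y=-7/10·0+1/4·3=0.75
n=1: y=0.75, sp=1, e=sp−y=0.25; I=1.25, D=e−e_prev=-0.75; u=5/4·0.25+3/2·1.25+1/4·(-0.75)=2; next y=-7/10·0.75+1/4·2=-0.025
n=2: y=-0.025, sp=1, e=sp−y=1.025; I=2.275, D=e−e_prev=0.775; u=5/4·1.025+3/2·2.275+1/4·0.775=4.8875; next y=-7/10·(-0.025)+1/4·4.8875=1.239375
n=3: y=1.239375, sp=1, e=sp−y=-0.239375; I=2.035625, D=e−e_prev=-1.264375; u=5/4·(-0.239375)+3/2·2.035625+1/4·(-1.264375)=2.438125; next y=-7/10·1.239375+1/4·2.438125≈-0.258031
n=4: y≈-0.258031, sp=1, e=sp−y≈1.258031; I≈3.293656, D=e−e_prev≈1.497406; u=5/4·1.258031+3/2·3.293656+1/4·1.497406≈6.887375; next y=-7/10·(-0.258031)+1/4·6.887375≈1.902466
n=5: y≈1.902466, sp=1, e=sp−y≈-0.902466; I≈2.391191, D=e−e_prev≈-2.160497; u=5/4·(-0.902466)+3/2·2.391191+1/4·(-2.160497)≈1.918580; next y=-7/10·1.902466+1/4·1.918580≈-0.852081
n=6: y≈-0.852081, sp=1, e=sp−y≈1.852081; I≈4.243272, D=e−e_prev≈2.754547; u=5/4·1.852081+3/2·4.243272+1/4·2.754547≈9.368645; next y=-7/10·(-0.852081)+1/4·9.368645≈2.938618
n=7: y≈2.938618, sp=1, e=sp−y≈-1.938618; I≈2.304654, D=e−e_prev≈-3.790699; u=5/4·(-1.938618)+3/2·2.304654+1/4·(-3.790699)≈0.086033; next y=-7/10·2.938618+1/4·0.086033≈-2.035524
n=8: y≈-2.035524, sp=1, e=sp−y≈3.035524; I≈5.340178, D=e−e_prev≈4.974142; u=5/4·3.035524+3/2·5.340178+1/4·4.974142≈13.048208; next y=-7/10·(-2.035524)+1/4·13.048208≈4.686919
n=9: y≈4.686919, sp=1, e=sp−y≈-3.686919; I≈1.653259, D=e−e_prev≈-6.722443; u=5/4·(-3.686919)+3/2·1.653259+1/4·(-6.722443)≈-3.809371; next y=-7/10·4.686919+1/4·(-3.809371)≈-4.233186
n=10: y≈-4.233186, sp=1, e=sp−y≈5.233186; I≈6.886445, D=e−e_prev≈8.920105; u=5/4·5.233186+3/2·6.886445+1/4·8.920105≈19.101177; next y=-7/10·(-4.233186)+1/4·19.101177≈7.738525
n=11: y≈7.738525, sp=1, e=sp−y≈-6.738525; I≈0.147921, D=e−e_prev≈-11.971711; u=5/4·(-6.738525)+3/2·0.147921+1/4·(-11.971711)≈-11.194202; next y=-7/10·7.738525+1/4·(-11.194202)≈-8.215518
n=12: y≈-8.215518, sp=1, e=sp−y≈9.215518; I≈9.363438, D=e−e_prev≈15.954042; u=5/4·9.215518+3/2·9.363438+1/4·15.954042≈29.553065; next y=-7/10·(-8.215518)+1/4·29.553065≈13.139129

0 1 3.000 0.000
1 1 2.000 0.750
2 1 4.888 -0.025
3 1 2.438 1.239
4 1 6.887 -0.258
5 1 1.919 1.902
6 1 9.369 -0.852
7 1 0.086 2.939
8 1 13.048 -2.036
9 1 -3.809 4.687
10 1 19.101 -4.233
11 1 -11.194 7.739
12 1 29.553 -8.216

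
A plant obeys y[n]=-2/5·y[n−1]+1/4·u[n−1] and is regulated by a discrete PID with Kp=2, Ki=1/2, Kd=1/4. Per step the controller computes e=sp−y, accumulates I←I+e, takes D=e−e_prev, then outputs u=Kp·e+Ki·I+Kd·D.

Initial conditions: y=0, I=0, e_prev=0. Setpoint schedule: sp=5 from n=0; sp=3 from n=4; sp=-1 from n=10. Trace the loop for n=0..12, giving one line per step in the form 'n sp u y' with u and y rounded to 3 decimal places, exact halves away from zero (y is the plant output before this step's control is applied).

(exact arithmetic carried between steps; '≈' marks a value shown rounded to 6 d.p. or computed from one; I and e_prev carry over from the previous line; the table rounds u and y to 3 d.p., halves away from zero)
n=0: y=0, sp=5, e=sp−y=5; I=5, D=e−e_prev=5; u=2·5+1/2·5+1/4·5=13.75; next y=-2/5·0+1/4·13.75=3.4375
n=1: y=3.4375, sp=5, e=sp−y=1.5625; I=6.5625, D=e−e_prev=-3.4375; u=2·1.5625+1/2·6.5625+1/4·(-3.4375)=5.546875; next y=-2/5·3.4375+1/4·5.546875≈0.011719
n=2: y≈0.011719, sp=5, e=sp−y≈4.988281; I≈11.550781, D=e−e_prev≈3.425781; u=2·4.988281+1/2·11.550781+1/4·3.425781≈16.608398; next y=-2/5·0.011719+1/4·16.608398≈4.147412
n=3: y≈4.147412, sp=5, e=sp−y≈0.852588; I≈12.403369, D=e−e_prev≈-4.135693; u=2·0.852588+1/2·12.403369+1/4·(-4.135693)≈6.872937; next y=-2/5·4.147412+1/4·6.872937≈0.059269
n=4: y≈0.059269, sp=3, e=sp−y≈2.940731; I≈15.344100, D=e−e_prev≈2.088143; u=2·2.940731+1/2·15.344100+1/4·2.088143≈14.075547; next y=-2/5·0.059269+1/4·14.075547≈3.495179
n=5: y≈3.495179, sp=3, e=sp−y≈-0.495179; I≈14.848921, D=e−e_prev≈-3.435910; u=2·(-0.495179)+1/2·14.848921+1/4·(-3.435910)≈5.575125; next y=-2/5·3.495179+1/4·5.575125≈-0.004290
n=6: y≈-0.004290, sp=3, e=sp−y≈3.004290; I≈17.853211, D=e−e_prev≈3.499469; u=2·3.004290+1/2·17.853211+1/4·3.499469≈15.810053; next y=-2/5·(-0.004290)+1/4·15.810053≈3.954229
n=7: y≈3.954229, sp=3, e=sp−y≈-0.954229; I≈16.898982, D=e−e_prev≈-3.958520; u=2·(-0.954229)+1/2·16.898982+1/4·(-3.958520)≈5.551402; next y=-2/5·3.954229+1/4·5.551402≈-0.193841
n=8: y≈-0.193841, sp=3, e=sp−y≈3.193841; I≈20.092823, D=e−e_prev≈4.148071; u=2·3.193841+1/2·20.092823+1/4·4.148071≈17.471112; next y=-2/5·(-0.193841)+1/4·17.471112≈4.445314
n=9: y≈4.445314, sp=3, e=sp−y≈-1.445314; I≈18.647508, D=e−e_prev≈-4.639156; u=2·(-1.445314)+1/2·18.647508+1/4·(-4.639156)≈5.273336; next y=-2/5·4.445314+1/4·5.273336≈-0.459792
n=10: y≈-0.459792, sp=-1, e=sp−y≈-0.540208; I≈18.107300, D=e−e_prev≈0.905106; u=2·(-0.540208)+1/2·18.107300+1/4·0.905106≈8.199510; next y=-2/5·(-0.459792)+1/4·8.199510≈2.233794
n=11: y≈2.233794, sp=-1, e=sp−y≈-3.233794; I≈14.873506, D=e−e_prev≈-2.693586; u=2·(-3.233794)+1/2·14.873506+1/4·(-2.693586)≈0.295768; next y=-2/5·2.233794+1/4·0.295768≈-0.819576
n=12: y≈-0.819576, sp=-1, e=sp−y≈-0.180424; I≈14.693082, D=e−e_prev≈3.053370; u=2·(-0.180424)+1/2·14.693082+1/4·3.053370≈7.749034; next y=-2/5·(-0.819576)+1/4·7.749034≈2.265089

0 5 13.750 0.000
1 5 5.547 3.438
2 5 16.608 0.012
3 5 6.873 4.147
4 3 14.076 0.059
5 3 5.575 3.495
6 3 15.810 -0.004
7 3 5.551 3.954
8 3 17.471 -0.194
9 3 5.273 4.445
10 -1 8.200 -0.460
11 -1 0.296 2.234
12 -1 7.749 -0.820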